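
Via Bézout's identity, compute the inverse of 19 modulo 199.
Extended GCD: 19(21) + 199(-2) = 1. So 19^(-1) ≡ 21 ≡ 21 (mod 199). Verify: 19 × 21 = 399 ≡ 1 (mod 199)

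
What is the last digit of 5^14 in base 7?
Using Fermat: 5^{6} ≡ 1 (mod 7). 14 ≡ 2 (mod 6). So 5^{14} ≡ 5^{2} ≡ 4 (mod 7)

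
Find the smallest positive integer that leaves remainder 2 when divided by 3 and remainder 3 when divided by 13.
M = 3 × 13 = 39. M₁ = 13, y₁ ≡ 1 (mod 3). M₂ = 3, y₂ ≡ 9 (mod 13). r = 2×13×1 + 3×3×9 ≡ 29 (mod 39). The smallest positive such number is 29.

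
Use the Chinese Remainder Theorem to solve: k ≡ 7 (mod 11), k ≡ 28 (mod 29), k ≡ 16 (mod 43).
12701

Using the Chinese Remainder Theorem:
M = product of moduli = 13717
For equation 1: M_1 = 1247, 1247 ≡ 4 (mod 11), inverse of 1247 mod 11 is 3 (check: 4 × 3 = 12 ≡ 1 (mod 11))
For equation 2: M_2 = 473, 473 ≡ 9 (mod 29), inverse of 473 mod 29 is 13 (check: 9 × 13 = 117 ≡ 1 (mod 29))
For equation 3: M_3 = 319, 319 ≡ 18 (mod 43), inverse of 319 mod 43 is 12 (check: 18 × 12 = 216 ≡ 1 (mod 43))
Combine: k ≡ Σ r_i×M_i×(M_i⁻¹ mod m_i) = 7×1247×3 + 28×473×13 + 16×319×12 = 26187 + 172172 + 61248 = 259607
259607 mod 13717 = 12701
k ≡ 12701 (mod 13717)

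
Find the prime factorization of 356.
2^2 × 89

Divide by primes starting from smallest:
356 ÷ 2 = 178
178 ÷ 2 = 89
89 ÷ 89 = 1

356 = 2^2 × 89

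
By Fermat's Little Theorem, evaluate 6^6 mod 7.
By Fermat's Little Theorem, 6^{6} ≡ 1 (mod 7) since 7 is prime and gcd(6, 7) = 1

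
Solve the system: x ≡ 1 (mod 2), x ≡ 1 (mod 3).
M = 2 × 3 = 6. M₁ = 3, y₁ ≡ 1 (mod 2). M₂ = 2, y₂ ≡ 2 (mod 3). x = 1×3×1 + 1×2×2 ≡ 1 (mod 6)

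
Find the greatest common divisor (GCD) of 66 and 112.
2

Using the Euclidean algorithm:
66 = 0 × 112 + 66
112 = 1 × 66 + 46
66 = 1 × 46 + 20
46 = 2 × 20 + 6
20 = 3 × 6 + 2
6 = 3 × 2 + 0

GCD(66, 112) = 2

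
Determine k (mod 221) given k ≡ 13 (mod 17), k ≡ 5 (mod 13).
200

Using the Chinese Remainder Theorem:
M = product of moduli = 221
For equation 1: M_1 = 13, 13 ≡ 13 (mod 17), inverse of 13 mod 17 is 4 (check: 13 × 4 = 52 ≡ 1 (mod 17))
For equation 2: M_2 = 17, 17 ≡ 4 (mod 13), inverse of 17 mod 13 is 10 (check: 4 × 10 = 40 ≡ 1 (mod 13))
Combine: k ≡ Σ r_i×M_i×(M_i⁻¹ mod m_i) = 13×13×4 + 5×17×10 = 676 + 850 = 1526
1526 mod 221 = 200
k ≡ 200 (mod 221)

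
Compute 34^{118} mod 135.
61

Using successive squaring:
Binary expansion of 118: 1110110
Powers of 34 mod 135 (each is the square of the previous):
  34^1 ≡ 34 (mod 135)
  34^2 ≡ 34² = 1156 ≡ 76 (mod 135)
  34^4 ≡ 76² = 5776 ≡ 106 (mod 135)
  34^8 ≡ 106² = 11236 ≡ 31 (mod 135)
  34^16 ≡ 31² = 961 ≡ 16 (mod 135)
  34^32 ≡ 16² = 256 ≡ 121 (mod 135)
  34^64 ≡ 121² = 14641 ≡ 61 (mod 135)
118 = 64 + 32 + 16 + 4 + 2, so 34^118 = 34^64 × 34^32 × 34^16 × 34^4 × 34^2 ≡ 61 × 121 × 16 × 106 × 76 (mod 135)
Multiplying step by step:
  61 × 121 = 7381 ≡ 91 (mod 135)
  91 × 16 = 1456 ≡ 106 (mod 135)
  106 × 106 = 11236 ≡ 31 (mod 135)
  31 × 76 = 2356 ≡ 61 (mod 135)
Result: 34^118 ≡ 61 (mod 135)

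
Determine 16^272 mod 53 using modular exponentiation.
Using Fermat: 16^{52} ≡ 1 (mod 53). 272 ≡ 12 (mod 52). So 16^{272} ≡ 16^{12} ≡ 10 (mod 53)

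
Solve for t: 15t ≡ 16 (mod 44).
4

Since gcd(15, 44) = 1 divides 16, a solution exists.
Multiply both sides by the inverse of 15 mod 44:
  15^(-1) mod 44 = 3
  x ≡ 3 × 16 ≡ 48 ≡ 4 (mod 44)
Verification: 15 × 4 = 60 = 1 × 44 + 16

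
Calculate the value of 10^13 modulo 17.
Using repeated squaring. 13 = 8 + 4 + 1 (binary 1101). Repeated squaring mod 17: 10^1 ≡ 10; 10^2 ≡ 10² = 100 ≡ 15; 10^4 ≡ 15² = 225 ≡ 4; 10^8 ≡ 4² = 16 ≡ 16. Multiply: 10^13 = 10^8 × 10^4 × 10^1 ≡ 16 × 4 × 10 (mod 17): 16 × 4 = 64 ≡ 13; 13 × 10 = 130 ≡ 11. So 10^13 ≡ 11 (mod 17).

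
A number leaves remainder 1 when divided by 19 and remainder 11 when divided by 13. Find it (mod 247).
M = 19 × 13 = 247. M₁ = 13, y₁ ≡ 3 (mod 19). M₂ = 19, y₂ ≡ 11 (mod 13). k = 1×13×3 + 11×19×11 ≡ 115 (mod 247)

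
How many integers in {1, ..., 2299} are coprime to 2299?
1980

Prime factorization: 2299 = 11^2 × 19
Using the formula φ(n) = n × Π(1 - 1/p) for each prime factor p:
φ(2299) = 2299 × (1 - 1/11) × (1 - 1/19)
φ(2299) = 1980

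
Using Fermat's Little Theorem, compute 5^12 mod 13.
By Fermat's Little Theorem, 5^{12} ≡ 1 (mod 13) since 13 is prime and gcd(5, 13) = 1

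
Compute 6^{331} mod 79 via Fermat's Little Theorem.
48

By Fermat's Little Theorem, a^(p-1) ≡ 1 (mod p) for prime p and gcd(a, p) = 1
Here p = 79, so 6^78 ≡ 1 (mod 79)
We can reduce the exponent: 331 mod 78 = 19
So 6^331 ≡ 6^19 (mod 79)
Computing: 6^19 mod 79 = 48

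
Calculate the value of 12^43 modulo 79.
Using repeated squaring. 43 = 32 + 8 + 2 + 1 (binary 101011). Repeated squaring mod 79: 12^1 ≡ 12; 12^2 ≡ 12² = 144 ≡ 65; 12^4 ≡ 65² = 4225 ≡ 38; 12^8 ≡ 38² = 1444 ≡ 22; 12^16 ≡ 22² = 484 ≡ 10; 12^32 ≡ 10² = 100 ≡ 21. Multiply: 12^43 = 12^32 × 12^8 × 12^2 × 12^1 ≡ 21 × 22 × 65 × 12 (mod 79): 21 × 22 = 462 ≡ 67; 67 × 65 = 4355 ≡ 10; 10 × 12 = 120 ≡ 41. So 12^43 ≡ 41 (mod 79).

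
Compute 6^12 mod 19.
Using repeated squaring. 12 = 8 + 4 (binary 1100). Repeated squaring mod 19: 6^1 ≡ 6; 6^2 ≡ 6² = 36 ≡ 17; 6^4 ≡ 17² = 289 ≡ 4; 6^8 ≡ 4² = 16 ≡ 16. Multiply: 6^12 = 6^8 × 6^4 ≡ 16 × 4 (mod 19): 16 × 4 = 64 ≡ 7. So 6^12 ≡ 7 (mod 19).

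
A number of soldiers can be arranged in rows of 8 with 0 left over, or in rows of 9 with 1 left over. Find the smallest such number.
M = 8 × 9 = 72. M₁ = 9, y₁ ≡ 1 (mod 8). M₂ = 8, y₂ ≡ 8 (mod 9). z = 0×9×1 + 1×8×8 ≡ 64 (mod 72). The smallest positive such number is 64.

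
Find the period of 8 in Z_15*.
Powers of 8 mod 15: 8^1≡8, 8^2≡4, 8^3≡2, 8^4≡1. Order = 4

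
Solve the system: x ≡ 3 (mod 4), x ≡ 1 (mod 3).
M = 4 × 3 = 12. M₁ = 3, y₁ ≡ 3 (mod 4). M₂ = 4, y₂ ≡ 1 (mod 3). x = 3×3×3 + 1×4×1 ≡ 7 (mod 12)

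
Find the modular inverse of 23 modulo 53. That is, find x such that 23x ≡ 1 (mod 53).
30

Using Extended Euclidean Algorithm:
gcd(23, 53) = 1
Bezout coefficients: 23 × -23 + 53 × 10 = 1
So 23 × -23 ≡ 1 (mod 53)
The inverse is -23 mod 53 = 30
Verification: 23 × 30 = 690 = 13 × 53 + 1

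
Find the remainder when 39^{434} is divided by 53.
By Fermat: 39^{52} ≡ 1 (mod 53). 434 = 8×52 + 18. So 39^{434} ≡ 39^{18} ≡ 17 (mod 53)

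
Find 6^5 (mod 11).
5 = 4 + 1 (binary 101). Repeated squaring mod 11: 6^1 ≡ 6; 6^2 ≡ 6² = 36 ≡ 3; 6^4 ≡ 3² = 9 ≡ 9. Multiply: 6^5 = 6^4 × 6^1 ≡ 9 × 6 (mod 11): 9 × 6 = 54 ≡ 10. So 6^5 ≡ 10 (mod 11).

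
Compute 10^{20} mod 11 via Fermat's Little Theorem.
1

By Fermat's Little Theorem, a^(p-1) ≡ 1 (mod p) for prime p and gcd(a, p) = 1
Here p = 11, so 10^10 ≡ 1 (mod 11)
We can reduce the exponent: 20 mod 10 = 0
So 10^20 ≡ 10^0 (mod 11)
Computing: 10^0 mod 11 = 1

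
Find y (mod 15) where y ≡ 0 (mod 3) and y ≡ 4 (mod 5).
M = 3 × 5 = 15. M₁ = 5, y₁ ≡ 2 (mod 3). M₂ = 3, y₂ ≡ 2 (mod 5). y = 0×5×2 + 4×3×2 ≡ 9 (mod 15)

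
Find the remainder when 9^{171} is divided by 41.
By Fermat: 9^{40} ≡ 1 (mod 41). 171 = 4×40 + 11. So 9^{171} ≡ 9^{11} ≡ 32 (mod 41)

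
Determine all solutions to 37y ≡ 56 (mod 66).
14

Since gcd(37, 66) = 1 divides 56, a solution exists.
Multiply both sides by the inverse of 37 mod 66:
  37^(-1) mod 66 = 25
  x ≡ 25 × 56 ≡ 1400 ≡ 14 (mod 66)
Verification: 37 × 14 = 518 = 7 × 66 + 56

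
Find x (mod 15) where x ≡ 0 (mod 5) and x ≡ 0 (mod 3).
M = 5 × 3 = 15. M₁ = 3, y₁ ≡ 2 (mod 5). M₂ = 5, y₂ ≡ 2 (mod 3). x = 0×3×2 + 0×5×2 ≡ 0 (mod 15)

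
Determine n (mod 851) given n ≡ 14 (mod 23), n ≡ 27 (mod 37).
175

Using the Chinese Remainder Theorem:
M = product of moduli = 851
For equation 1: M_1 = 37, 37 ≡ 14 (mod 23), inverse of 37 mod 23 is 5 (check: 14 × 5 = 70 ≡ 1 (mod 23))
For equation 2: M_2 = 23, 23 ≡ 23 (mod 37), inverse of 23 mod 37 is 29 (check: 23 × 29 = 667 ≡ 1 (mod 37))
Combine: n ≡ Σ r_i×M_i×(M_i⁻¹ mod m_i) = 14×37×5 + 27×23×29 = 2590 + 18009 = 20599
20599 mod 851 = 175
n ≡ 175 (mod 851)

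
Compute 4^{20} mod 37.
16

Using successive squaring:
Binary expansion of 20: 10100
Powers of 4 mod 37 (each is the square of the previous):
  4^1 ≡ 4 (mod 37)
  4^2 ≡ 4² = 16 ≡ 16 (mod 37)
  4^4 ≡ 16² = 256 ≡ 34 (mod 37)
  4^8 ≡ 34² = 1156 ≡ 9 (mod 37)
  4^16 ≡ 9² = 81 ≡ 7 (mod 37)
20 = 16 + 4, so 4^20 = 4^16 × 4^4 ≡ 7 × 34 (mod 37)
Multiplying step by step:
  7 × 34 = 238 ≡ 16 (mod 37)
Result: 4^20 ≡ 16 (mod 37)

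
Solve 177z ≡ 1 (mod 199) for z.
177^(-1) ≡ 9 (mod 199). Verification: 177 × 9 = 1593 ≡ 1 (mod 199)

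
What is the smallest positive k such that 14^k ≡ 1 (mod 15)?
Powers of 14 mod 15: 14^1≡14, 14^2≡1. Order = 2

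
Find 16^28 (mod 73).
Using repeated squaring. 28 = 16 + 8 + 4 (binary 11100). Repeated squaring mod 73: 16^1 ≡ 16; 16^2 ≡ 16² = 256 ≡ 37; 16^4 ≡ 37² = 1369 ≡ 55; 16^8 ≡ 55² = 3025 ≡ 32; 16^16 ≡ 32² = 1024 ≡ 2. Multiply: 16^28 = 16^16 × 16^8 × 16^4 ≡ 2 × 32 × 55 (mod 73): 2 × 32 = 64 ≡ 64; 64 × 55 = 3520 ≡ 16. So 16^28 ≡ 16 (mod 73).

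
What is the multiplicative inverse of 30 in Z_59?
2

Using Extended Euclidean Algorithm:
gcd(30, 59) = 1
Bezout coefficients: 30 × 2 + 59 × -1 = 1
So 30 × 2 ≡ 1 (mod 59)
The inverse is 2 mod 59 = 2
Verification: 30 × 2 = 60 = 1 × 59 + 1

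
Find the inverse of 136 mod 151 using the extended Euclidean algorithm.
Extended GCD: 136(10) + 151(-9) = 1. So 136^(-1) ≡ 10 ≡ 10 (mod 151). Verify: 136 × 10 = 1360 ≡ 1 (mod 151)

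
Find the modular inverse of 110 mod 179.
110^(-1) ≡ 83 (mod 179). Verification: 110 × 83 = 9130 ≡ 1 (mod 179)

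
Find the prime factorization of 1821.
3 × 607

Divide by primes starting from smallest:
1821 ÷ 3 = 607
607 ÷ 607 = 1

1821 = 3 × 607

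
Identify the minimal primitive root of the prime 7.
p - 1 = 6 has prime divisors 2, 3. h is a primitive root mod 7 iff h^(6/q) ≢ 1 (mod 7) for each such q.
h = 2: 2^3 ≡ 1, 2^2 ≡ 4 (mod 7); 2^3 ≡ 1, so not a primitive root.
h = 3: 3^3 ≡ 6, 3^2 ≡ 2 (mod 7); none is 1, so 3 has order 6 and is a primitive root.
The smallest primitive root mod 7 is g = 3.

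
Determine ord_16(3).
Powers of 3 mod 16: 3^1≡3, 3^2≡9, 3^3≡11, 3^4≡1. Order = 4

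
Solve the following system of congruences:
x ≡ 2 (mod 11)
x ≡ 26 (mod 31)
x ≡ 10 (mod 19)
3126

Using the Chinese Remainder Theorem:
M = product of moduli = 6479
For equation 1: M_1 = 589, 589 ≡ 6 (mod 11), inverse of 589 mod 11 is 2 (check: 6 × 2 = 12 ≡ 1 (mod 11))
For equation 2: M_2 = 209, 209 ≡ 23 (mod 31), inverse of 209 mod 31 is 27 (check: 23 × 27 = 621 ≡ 1 (mod 31))
For equation 3: M_3 = 341, 341 ≡ 18 (mod 19), inverse of 341 mod 19 is 18 (check: 18 × 18 = 324 ≡ 1 (mod 19))
Combine: x ≡ Σ r_i×M_i×(M_i⁻¹ mod m_i) = 2×589×2 + 26×209×27 + 10×341×18 = 2356 + 146718 + 61380 = 210454
210454 mod 6479 = 3126
x ≡ 3126 (mod 6479)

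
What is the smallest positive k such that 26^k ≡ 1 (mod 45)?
Powers of 26 mod 45: 26^1≡26, 26^2≡1. Order = 2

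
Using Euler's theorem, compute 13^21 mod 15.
By Euler: 13^{8} ≡ 1 (mod 15) since gcd(13, 15) = 1. 21 = 2×8 + 5. So 13^{21} ≡ 13^{5} ≡ 13 (mod 15)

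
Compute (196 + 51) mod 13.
0

(196 + 51) = 247
247 mod 13 = 0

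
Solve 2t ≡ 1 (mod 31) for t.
2^(-1) ≡ 16 (mod 31). Verification: 2 × 16 = 32 ≡ 1 (mod 31)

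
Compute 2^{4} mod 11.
5

Using successive squaring:
Binary expansion of 4: 100
Powers of 2 mod 11 (each is the square of the previous):
  2^1 ≡ 2 (mod 11)
  2^2 ≡ 2² = 4 ≡ 4 (mod 11)
  2^4 ≡ 4² = 16 ≡ 5 (mod 11)
4 is a power of 2, so 2^4 is the last square: ≡ 5 (mod 11)
Result: 2^4 ≡ 5 (mod 11)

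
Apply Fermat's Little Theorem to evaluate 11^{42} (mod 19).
1

By Fermat's Little Theorem, a^(p-1) ≡ 1 (mod p) for prime p and gcd(a, p) = 1
Here p = 19, so 11^18 ≡ 1 (mod 19)
We can reduce the exponent: 42 mod 18 = 6
So 11^42 ≡ 11^6 (mod 19)
Computing: 11^6 mod 19 = 1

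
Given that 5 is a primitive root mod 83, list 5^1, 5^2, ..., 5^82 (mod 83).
g^1, g^2, ..., g^{82} mod 83: {5, 25, 42, 44, 54, 21, 22, 27, 52, 11, 55, 26, 47, 69, 13, 65, 76, 48, 74, 38, 24, 37, 19, 12, 60, 51, 6, 30, 67, 3, 15, 75, 43, 49, 79, 63, 66, 81, 73, 33, 82, 78, 58, 41, 39, 29, 62, 61, 56, 31, 72, 28, 57, 36, 14, 70, 18, 7, 35, 9, 45, 59, 46, 64, 71, 23, 32, 77, 53, 16, 80, 68, 8, 40, 34, 4, 20, 17, 2, 10, 50, 1}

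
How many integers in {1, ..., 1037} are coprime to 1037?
960

Prime factorization: 1037 = 17 × 61
Using the formula φ(n) = n × Π(1 - 1/p) for each prime factor p:
φ(1037) = 1037 × (1 - 1/17) × (1 - 1/61)
φ(1037) = 960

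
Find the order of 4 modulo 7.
Powers of 4 mod 7: 4^1≡4, 4^2≡2, 4^3≡1. Order = 3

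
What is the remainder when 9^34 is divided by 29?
Using Fermat: 9^{28} ≡ 1 (mod 29). 34 ≡ 6 (mod 28). So 9^{34} ≡ 9^{6} ≡ 16 (mod 29)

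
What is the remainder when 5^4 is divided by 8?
4 = 4 (binary 100). Repeated squaring mod 8: 5^1 ≡ 5; 5^2 ≡ 5² = 25 ≡ 1; 5^4 ≡ 1² = 1 ≡ 1. So 5^4 ≡ 1 (mod 8).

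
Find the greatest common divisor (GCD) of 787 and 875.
1

Using the Euclidean algorithm:
787 = 0 × 875 + 787
875 = 1 × 787 + 88
787 = 8 × 88 + 83
88 = 1 × 83 + 5
83 = 16 × 5 + 3
5 = 1 × 3 + 2
3 = 1 × 2 + 1
2 = 2 × 1 + 0

GCD(787, 875) = 1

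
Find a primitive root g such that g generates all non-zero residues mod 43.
p - 1 = 42 has prime divisors 2, 3, 7. h is a primitive root mod 43 iff h^(42/q) ≢ 1 (mod 43) for each such q.
h = 2: 2^21 ≡ 42, 2^14 ≡ 1, 2^6 ≡ 21 (mod 43); 2^14 ≡ 1, so not a primitive root.
h = 3: 3^21 ≡ 42, 3^14 ≡ 36, 3^6 ≡ 41 (mod 43); none is 1, so 3 has order 42 and is a primitive root.
The smallest primitive root mod 43 is g = 3.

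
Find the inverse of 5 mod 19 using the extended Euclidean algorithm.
Extended GCD: 5(4) + 19(-1) = 1. So 5^(-1) ≡ 4 ≡ 4 (mod 19). Verify: 5 × 4 = 20 ≡ 1 (mod 19)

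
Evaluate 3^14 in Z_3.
Using repeated squaring. 3 ≡ 0 (mod 3). 14 = 8 + 4 + 2 (binary 1110). Repeated squaring mod 3: 0^1 ≡ 0; 0^2 ≡ 0² = 0 ≡ 0; 0^4 ≡ 0² = 0 ≡ 0; 0^8 ≡ 0² = 0 ≡ 0. Multiply: 3^14 ≡ 0^8 × 0^4 × 0^2 ≡ 0 × 0 × 0 (mod 3): 0 × 0 = 0 ≡ 0; 0 × 0 = 0 ≡ 0. So 3^14 ≡ 0 (mod 3).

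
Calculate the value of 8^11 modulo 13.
Using repeated squaring. 11 = 8 + 2 + 1 (binary 1011). Repeated squaring mod 13: 8^1 ≡ 8; 8^2 ≡ 8² = 64 ≡ 12; 8^4 ≡ 12² = 144 ≡ 1; 8^8 ≡ 1² = 1 ≡ 1. Multiply: 8^11 = 8^8 × 8^2 × 8^1 ≡ 1 × 12 × 8 (mod 13): 1 × 12 = 12 ≡ 12; 12 × 8 = 96 ≡ 5. So 8^11 ≡ 5 (mod 13).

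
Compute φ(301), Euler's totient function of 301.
252

Prime factorization: 301 = 7 × 43
Using the formula φ(n) = n × Π(1 - 1/p) for each prime factor p:
φ(301) = 301 × (1 - 1/7) × (1 - 1/43)
φ(301) = 252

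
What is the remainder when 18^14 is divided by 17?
Using repeated squaring. 18 ≡ 1 (mod 17). 14 = 8 + 4 + 2 (binary 1110). Repeated squaring mod 17: 1^1 ≡ 1; 1^2 ≡ 1² = 1 ≡ 1; 1^4 ≡ 1² = 1 ≡ 1; 1^8 ≡ 1² = 1 ≡ 1. Multiply: 18^14 ≡ 1^8 × 1^4 × 1^2 ≡ 1 × 1 × 1 (mod 17): 1 × 1 = 1 ≡ 1; 1 × 1 = 1 ≡ 1. So 18^14 ≡ 1 (mod 17).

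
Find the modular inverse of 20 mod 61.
20^(-1) ≡ 58 (mod 61). Verification: 20 × 58 = 1160 ≡ 1 (mod 61)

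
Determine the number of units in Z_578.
272

Prime factorization: 578 = 2 × 17^2
Using the formula φ(n) = n × Π(1 - 1/p) for each prime factor p:
φ(578) = 578 × (1 - 1/2) × (1 - 1/17)
φ(578) = 272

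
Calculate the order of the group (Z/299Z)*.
264

Prime factorization: 299 = 13 × 23
Using the formula φ(n) = n × Π(1 - 1/p) for each prime factor p:
φ(299) = 299 × (1 - 1/13) × (1 - 1/23)
φ(299) = 264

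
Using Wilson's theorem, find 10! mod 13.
(12)! = (10)! × (11) × (12) ≡ -1 (mod 13). So (10)! ≡ -1 × [(12)(11)]^(-1) ≡ 6 (mod 13)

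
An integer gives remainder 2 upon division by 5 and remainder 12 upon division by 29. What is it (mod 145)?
M = 5 × 29 = 145. M₁ = 29, y₁ ≡ 4 (mod 5). M₂ = 5, y₂ ≡ 6 (mod 29). k = 2×29×4 + 12×5×6 ≡ 12 (mod 145). The smallest positive such number is 12.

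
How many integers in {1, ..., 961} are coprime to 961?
930

Prime factorization: 961 = 31^2
Using the formula φ(n) = n × Π(1 - 1/p) for each prime factor p:
φ(961) = 961 × (1 - 1/31)
φ(961) = 930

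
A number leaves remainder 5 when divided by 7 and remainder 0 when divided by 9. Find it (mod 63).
M = 7 × 9 = 63. M₁ = 9, y₁ ≡ 4 (mod 7). M₂ = 7, y₂ ≡ 4 (mod 9). t = 5×9×4 + 0×7×4 ≡ 54 (mod 63)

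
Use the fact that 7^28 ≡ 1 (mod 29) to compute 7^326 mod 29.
By Fermat: 7^{28} ≡ 1 (mod 29). 326 ≡ 18 (mod 28). So 7^{326} ≡ 7^{18} ≡ 23 (mod 29)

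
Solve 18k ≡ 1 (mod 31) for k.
18^(-1) ≡ 19 (mod 31). Verification: 18 × 19 = 342 ≡ 1 (mod 31)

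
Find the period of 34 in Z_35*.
Powers of 34 mod 35: 34^1≡34, 34^2≡1. Order = 2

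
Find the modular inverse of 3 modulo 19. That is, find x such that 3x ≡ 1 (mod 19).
13

Using Extended Euclidean Algorithm:
gcd(3, 19) = 1
Bezout coefficients: 3 × -6 + 19 × 1 = 1
So 3 × -6 ≡ 1 (mod 19)
The inverse is -6 mod 19 = 13
Verification: 3 × 13 = 39 = 2 × 19 + 1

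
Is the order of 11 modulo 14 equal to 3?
Yes, ord_14(11) = 3.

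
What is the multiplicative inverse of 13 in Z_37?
13^(-1) ≡ 20 (mod 37). Verification: 13 × 20 = 260 ≡ 1 (mod 37)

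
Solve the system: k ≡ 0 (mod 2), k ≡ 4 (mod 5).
M = 2 × 5 = 10. M₁ = 5, y₁ ≡ 1 (mod 2). M₂ = 2, y₂ ≡ 3 (mod 5). k = 0×5×1 + 4×2×3 ≡ 4 (mod 10)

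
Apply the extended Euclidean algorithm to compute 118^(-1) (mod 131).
Extended GCD: 118(10) + 131(-9) = 1. So 118^(-1) ≡ 10 ≡ 10 (mod 131). Verify: 118 × 10 = 1180 ≡ 1 (mod 131)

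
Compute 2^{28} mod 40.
16

Using successive squaring:
Binary expansion of 28: 11100
Powers of 2 mod 40 (each is the square of the previous):
  2^1 ≡ 2 (mod 40)
  2^2 ≡ 2² = 4 ≡ 4 (mod 40)
  2^4 ≡ 4² = 16 ≡ 16 (mod 40)
  2^8 ≡ 16² = 256 ≡ 16 (mod 40)
  2^16 ≡ 16² = 256 ≡ 16 (mod 40)
28 = 16 + 8 + 4, so 2^28 = 2^16 × 2^8 × 2^4 ≡ 16 × 16 × 16 (mod 40)
Multiplying step by step:
  16 × 16 = 256 ≡ 16 (mod 40)
  16 × 16 = 256 ≡ 16 (mod 40)
Result: 2^28 ≡ 16 (mod 40)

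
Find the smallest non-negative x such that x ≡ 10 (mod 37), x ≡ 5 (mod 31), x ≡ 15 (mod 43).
41080

Using the Chinese Remainder Theorem:
M = product of moduli = 49321
For equation 1: M_1 = 1333, 1333 ≡ 1 (mod 37), inverse of 1333 mod 37 is 1 (check: 1 × 1 = 1 ≡ 1 (mod 37))
For equation 2: M_2 = 1591, 1591 ≡ 10 (mod 31), inverse of 1591 mod 31 is 28 (check: 10 × 28 = 280 ≡ 1 (mod 31))
For equation 3: M_3 = 1147, 1147 ≡ 29 (mod 43), inverse of 1147 mod 43 is 3 (check: 29 × 3 = 87 ≡ 1 (mod 43))
Combine: x ≡ Σ r_i×M_i×(M_i⁻¹ mod m_i) = 10×1333×1 + 5×1591×28 + 15×1147×3 = 13330 + 222740 + 51615 = 287685
287685 mod 49321 = 41080
x ≡ 41080 (mod 49321)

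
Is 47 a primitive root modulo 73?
Yes

To verify, check if 47^(72/q) ≢ 1 (mod 73) for each prime divisor q of 72
Divisors of 72 = 72: [1, 2, 3, 4, 6, 8, 9, 12, 18, 24, 36, 72]
  47^(72/2) = 47^36 ≡ 72 (mod 73)
  47^(72/3) = 47^24 ≡ 8 (mod 73)
Conclusion: 47 is a primitive root modulo 73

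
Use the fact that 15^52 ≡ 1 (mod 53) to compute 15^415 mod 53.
By Fermat: 15^{52} ≡ 1 (mod 53). 415 ≡ 51 (mod 52). So 15^{415} ≡ 15^{51} ≡ 46 (mod 53)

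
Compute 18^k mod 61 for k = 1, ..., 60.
g^1, g^2, ..., g^{60} mod 61: {18, 19, 37, 56, 32, 27, 59, 25, 23, 48, 10, 58, 7, 4, 11, 15, 26, 41, 6, 47, 53, 39, 31, 9, 40, 49, 28, 16, 44, 60, 43, 42, 24, 5, 29, 34, 2, 36, 38, 13, 51, 3, 54, 57, 50, 46, 35, 20, 55, 14, 8, 22, 30, 52, 21, 12, 33, 45, 17, 1}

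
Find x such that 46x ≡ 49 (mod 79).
44

Since gcd(46, 79) = 1 divides 49, a solution exists.
Multiply both sides by the inverse of 46 mod 79:
  46^(-1) mod 79 = 67
  x ≡ 67 × 49 ≡ 3283 ≡ 44 (mod 79)
Verification: 46 × 44 = 2024 = 25 × 79 + 49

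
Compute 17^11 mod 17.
Using repeated squaring. 17 ≡ 0 (mod 17). 11 = 8 + 2 + 1 (binary 1011). Repeated squaring mod 17: 0^1 ≡ 0; 0^2 ≡ 0² = 0 ≡ 0; 0^4 ≡ 0² = 0 ≡ 0; 0^8 ≡ 0² = 0 ≡ 0. Multiply: 17^11 ≡ 0^8 × 0^2 × 0^1 ≡ 0 × 0 × 0 (mod 17): 0 × 0 = 0 ≡ 0; 0 × 0 = 0 ≡ 0. So 17^11 ≡ 0 (mod 17).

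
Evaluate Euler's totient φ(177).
116

Prime factorization: 177 = 3 × 59
Using the formula φ(n) = n × Π(1 - 1/p) for each prime factor p:
φ(177) = 177 × (1 - 1/3) × (1 - 1/59)
φ(177) = 116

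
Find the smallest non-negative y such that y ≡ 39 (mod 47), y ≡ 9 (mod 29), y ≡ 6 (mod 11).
3141

Using the Chinese Remainder Theorem:
M = product of moduli = 14993
For equation 1: M_1 = 319, 319 ≡ 37 (mod 47), inverse of 319 mod 47 is 14 (check: 37 × 14 = 518 ≡ 1 (mod 47))
For equation 2: M_2 = 517, 517 ≡ 24 (mod 29), inverse of 517 mod 29 is 23 (check: 24 × 23 = 552 ≡ 1 (mod 29))
For equation 3: M_3 = 1363, 1363 ≡ 10 (mod 11), inverse of 1363 mod 11 is 10 (check: 10 × 10 = 100 ≡ 1 (mod 11))
Combine: y ≡ Σ r_i×M_i×(M_i⁻¹ mod m_i) = 39×319×14 + 9×517×23 + 6×1363×10 = 174174 + 107019 + 81780 = 362973
362973 mod 14993 = 3141
y ≡ 3141 (mod 14993)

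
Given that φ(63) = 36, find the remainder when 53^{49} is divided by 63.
By Euler: 53^{36} ≡ 1 (mod 63) since gcd(53, 63) = 1. 49 = 1×36 + 13. So 53^{49} ≡ 53^{13} ≡ 53 (mod 63)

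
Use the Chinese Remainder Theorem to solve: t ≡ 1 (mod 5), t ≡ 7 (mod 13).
M = 5 × 13 = 65. M₁ = 13, y₁ ≡ 2 (mod 5). M₂ = 5, y₂ ≡ 8 (mod 13). t = 1×13×2 + 7×5×8 ≡ 46 (mod 65)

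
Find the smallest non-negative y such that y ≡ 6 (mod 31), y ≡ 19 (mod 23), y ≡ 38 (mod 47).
26170

Using the Chinese Remainder Theorem:
M = product of moduli = 33511
For equation 1: M_1 = 1081, 1081 ≡ 27 (mod 31), inverse of 1081 mod 31 is 23 (check: 27 × 23 = 621 ≡ 1 (mod 31))
For equation 2: M_2 = 1457, 1457 ≡ 8 (mod 23), inverse of 1457 mod 23 is 3 (check: 8 × 3 = 24 ≡ 1 (mod 23))
For equation 3: M_3 = 713, 713 ≡ 8 (mod 47), inverse of 713 mod 47 is 6 (check: 8 × 6 = 48 ≡ 1 (mod 47))
Combine: y ≡ Σ r_i×M_i×(M_i⁻¹ mod m_i) = 6×1081×23 + 19×1457×3 + 38×713×6 = 149178 + 83049 + 162564 = 394791
394791 mod 33511 = 26170
y ≡ 26170 (mod 33511)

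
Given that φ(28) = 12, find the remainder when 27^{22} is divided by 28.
By Euler: 27^{12} ≡ 1 (mod 28) since gcd(27, 28) = 1. 22 = 1×12 + 10. So 27^{22} ≡ 27^{10} ≡ 1 (mod 28)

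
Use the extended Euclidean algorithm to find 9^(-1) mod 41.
Extended GCD: 9(-9) + 41(2) = 1. So 9^(-1) ≡ 32 ≡ 32 (mod 41). Verify: 9 × 32 = 288 ≡ 1 (mod 41)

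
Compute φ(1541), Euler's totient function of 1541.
1452

Prime factorization: 1541 = 23 × 67
Using the formula φ(n) = n × Π(1 - 1/p) for each prime factor p:
φ(1541) = 1541 × (1 - 1/23) × (1 - 1/67)
φ(1541) = 1452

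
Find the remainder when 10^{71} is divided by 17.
By Fermat: 10^{16} ≡ 1 (mod 17). 71 = 4×16 + 7. So 10^{71} ≡ 10^{7} ≡ 5 (mod 17)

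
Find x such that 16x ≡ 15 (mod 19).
14

Since gcd(16, 19) = 1 divides 15, a solution exists.
Multiply both sides by the inverse of 16 mod 19:
  16^(-1) mod 19 = 6
  x ≡ 6 × 15 ≡ 90 ≡ 14 (mod 19)
Verification: 16 × 14 = 224 = 11 × 19 + 15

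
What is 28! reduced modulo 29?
By Wilson's theorem, (28)! ≡ -1 ≡ 28 (mod 29)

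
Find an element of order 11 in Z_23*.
2 has order 11 mod 23 since 2^{11} ≡ 1 (mod 23) and no smaller power works.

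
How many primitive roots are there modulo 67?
Number of primitive roots mod 67 = φ(66) = 20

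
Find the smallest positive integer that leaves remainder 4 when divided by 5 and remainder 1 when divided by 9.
M = 5 × 9 = 45. M₁ = 9, y₁ ≡ 4 (mod 5). M₂ = 5, y₂ ≡ 2 (mod 9). r = 4×9×4 + 1×5×2 ≡ 19 (mod 45). The smallest positive such number is 19.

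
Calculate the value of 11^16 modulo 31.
Using repeated squaring. 16 = 16 (binary 10000). Repeated squaring mod 31: 11^1 ≡ 11; 11^2 ≡ 11² = 121 ≡ 28; 11^4 ≡ 28² = 784 ≡ 9; 11^8 ≡ 9² = 81 ≡ 19; 11^16 ≡ 19² = 361 ≡ 20. So 11^16 ≡ 20 (mod 31).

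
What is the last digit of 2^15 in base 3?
Using Fermat: 2^{2} ≡ 1 (mod 3). 15 ≡ 1 (mod 2). So 2^{15} ≡ 2^{1} ≡ 2 (mod 3)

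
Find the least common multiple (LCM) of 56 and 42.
168

First find GCD(56, 42) using the Euclidean algorithm:
56 = 1 × 42 + 14
42 = 3 × 14 + 0
GCD(56, 42) = 14

LCM formula: LCM(a, b) = (a × b) / GCD(a, b)
LCM(56, 42) = (56 × 42) / 14
LCM(56, 42) = 2352 / 14
LCM(56, 42) = 168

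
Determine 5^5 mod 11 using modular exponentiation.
5 = 4 + 1 (binary 101). Repeated squaring mod 11: 5^1 ≡ 5; 5^2 ≡ 5² = 25 ≡ 3; 5^4 ≡ 3² = 9 ≡ 9. Multiply: 5^5 = 5^4 × 5^1 ≡ 9 × 5 (mod 11): 9 × 5 = 45 ≡ 1. So 5^5 ≡ 1 (mod 11).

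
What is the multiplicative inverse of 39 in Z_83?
39^(-1) ≡ 66 (mod 83). Verification: 39 × 66 = 2574 ≡ 1 (mod 83)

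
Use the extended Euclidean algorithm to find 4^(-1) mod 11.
Extended GCD: 4(3) + 11(-1) = 1. So 4^(-1) ≡ 3 ≡ 3 (mod 11). Verify: 4 × 3 = 12 ≡ 1 (mod 11)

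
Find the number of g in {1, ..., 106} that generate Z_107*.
Number of primitive roots mod 107 = φ(106) = 52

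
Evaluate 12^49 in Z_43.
Using Fermat: 12^{42} ≡ 1 (mod 43). 49 ≡ 7 (mod 42). So 12^{49} ≡ 12^{7} ≡ 37 (mod 43)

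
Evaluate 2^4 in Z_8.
4 = 4 (binary 100). Repeated squaring mod 8: 2^1 ≡ 2; 2^2 ≡ 2² = 4 ≡ 4; 2^4 ≡ 4² = 16 ≡ 0. So 2^4 ≡ 0 (mod 8).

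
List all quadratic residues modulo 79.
QRs mod 79: {1, 2, 4, 5, 8, 9, 10, 11, 13, 16, 18, 19, 20, 21, 22, 23, 25, 26, 31, 32, 36, 38, 40, 42, 44, 45, 46, 49, 50, 51, 52, 55, 62, 64, 65, 67, 72, 73, 76}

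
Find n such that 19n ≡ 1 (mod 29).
19^(-1) ≡ 26 (mod 29). Verification: 19 × 26 = 494 ≡ 1 (mod 29)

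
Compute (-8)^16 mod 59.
Using repeated squaring. (-8) ≡ 51 (mod 59). 16 = 16 (binary 10000). Repeated squaring mod 59: 51^1 ≡ 51; 51^2 ≡ 51² = 2601 ≡ 5; 51^4 ≡ 5² = 25 ≡ 25; 51^8 ≡ 25² = 625 ≡ 35; 51^16 ≡ 35² = 1225 ≡ 45. So (-8)^16 ≡ 45 (mod 59).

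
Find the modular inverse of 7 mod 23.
7^(-1) ≡ 10 (mod 23). Verification: 7 × 10 = 70 ≡ 1 (mod 23)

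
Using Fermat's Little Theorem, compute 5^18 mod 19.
By Fermat's Little Theorem, 5^{18} ≡ 1 (mod 19) since 19 is prime and gcd(5, 19) = 1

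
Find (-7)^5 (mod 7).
(-7) ≡ 0 (mod 7). 5 = 4 + 1 (binary 101). Repeated squaring mod 7: 0^1 ≡ 0; 0^2 ≡ 0² = 0 ≡ 0; 0^4 ≡ 0² = 0 ≡ 0. Multiply: (-7)^5 ≡ 0^4 × 0^1 ≡ 0 × 0 (mod 7): 0 × 0 = 0 ≡ 0. So (-7)^5 ≡ 0 (mod 7).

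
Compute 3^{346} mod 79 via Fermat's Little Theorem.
13

By Fermat's Little Theorem, a^(p-1) ≡ 1 (mod p) for prime p and gcd(a, p) = 1
Here p = 79, so 3^78 ≡ 1 (mod 79)
We can reduce the exponent: 346 mod 78 = 34
So 3^346 ≡ 3^34 (mod 79)
Computing: 3^34 mod 79 = 13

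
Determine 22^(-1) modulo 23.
22^(-1) ≡ 22 (mod 23). Verification: 22 × 22 = 484 ≡ 1 (mod 23)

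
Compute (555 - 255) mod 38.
34

(555 - 255) = 300
300 mod 38 = 34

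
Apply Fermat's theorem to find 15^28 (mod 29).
By Fermat's Little Theorem, 15^{28} ≡ 1 (mod 29) since 29 is prime and gcd(15, 29) = 1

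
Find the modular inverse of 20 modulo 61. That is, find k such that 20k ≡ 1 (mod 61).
58

Using Extended Euclidean Algorithm:
gcd(20, 61) = 1
Bezout coefficients: 20 × -3 + 61 × 1 = 1
So 20 × -3 ≡ 1 (mod 61)
The inverse is -3 mod 61 = 58
Verification: 20 × 58 = 1160 = 19 × 61 + 1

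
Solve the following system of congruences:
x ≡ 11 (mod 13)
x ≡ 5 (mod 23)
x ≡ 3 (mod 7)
1753

Using the Chinese Remainder Theorem:
M = product of moduli = 2093
For equation 1: M_1 = 161, 161 ≡ 5 (mod 13), inverse of 161 mod 13 is 8 (check: 5 × 8 = 40 ≡ 1 (mod 13))
For equation 2: M_2 = 91, 91 ≡ 22 (mod 23), inverse of 91 mod 23 is 22 (check: 22 × 22 = 484 ≡ 1 (mod 23))
For equation 3: M_3 = 299, 299 ≡ 5 (mod 7), inverse of 299 mod 7 is 3 (check: 5 × 3 = 15 ≡ 1 (mod 7))
Combine: x ≡ Σ r_i×M_i×(M_i⁻¹ mod m_i) = 11×161×8 + 5×91×22 + 3×299×3 = 14168 + 10010 + 2691 = 26869
26869 mod 2093 = 1753
x ≡ 1753 (mod 2093)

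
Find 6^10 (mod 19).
10 = 8 + 2 (binary 1010). Repeated squaring mod 19: 6^1 ≡ 6; 6^2 ≡ 6² = 36 ≡ 17; 6^4 ≡ 17² = 289 ≡ 4; 6^8 ≡ 4² = 16 ≡ 16. Multiply: 6^10 = 6^8 × 6^2 ≡ 16 × 17 (mod 19): 16 × 17 = 272 ≡ 6. So 6^10 ≡ 6 (mod 19).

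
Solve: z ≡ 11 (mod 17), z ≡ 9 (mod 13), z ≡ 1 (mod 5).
M = 17 × 13 × 5 = 1105. M₁ = 65, y₁ ≡ 11 (mod 17). M₂ = 85, y₂ ≡ 2 (mod 13). M₃ = 221, y₃ ≡ 1 (mod 5). z = 11×65×11 + 9×85×2 + 1×221×1 ≡ 776 (mod 1105)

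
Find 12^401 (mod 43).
Using Fermat: 12^{42} ≡ 1 (mod 43). 401 ≡ 23 (mod 42). So 12^{401} ≡ 12^{23} ≡ 28 (mod 43)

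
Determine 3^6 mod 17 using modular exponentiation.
6 = 4 + 2 (binary 110). Repeated squaring mod 17: 3^1 ≡ 3; 3^2 ≡ 3² = 9 ≡ 9; 3^4 ≡ 9² = 81 ≡ 13. Multiply: 3^6 = 3^4 × 3^2 ≡ 13 × 9 (mod 17): 13 × 9 = 117 ≡ 15. So 3^6 ≡ 15 (mod 17).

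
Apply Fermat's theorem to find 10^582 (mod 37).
By Fermat: 10^{36} ≡ 1 (mod 37). 582 ≡ 6 (mod 36). So 10^{582} ≡ 10^{6} ≡ 1 (mod 37)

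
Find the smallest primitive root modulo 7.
p - 1 = 6 has prime divisors 2, 3. h is a primitive root mod 7 iff h^(6/q) ≢ 1 (mod 7) for each such q.
h = 2: 2^3 ≡ 1, 2^2 ≡ 4 (mod 7); 2^3 ≡ 1, so not a primitive root.
h = 3: 3^3 ≡ 6, 3^2 ≡ 2 (mod 7); none is 1, so 3 has order 6 and is a primitive root.
The smallest primitive root mod 7 is g = 3.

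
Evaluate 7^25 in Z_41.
Using repeated squaring. 25 = 16 + 8 + 1 (binary 11001). Repeated squaring mod 41: 7^1 ≡ 7; 7^2 ≡ 7² = 49 ≡ 8; 7^4 ≡ 8² = 64 ≡ 23; 7^8 ≡ 23² = 529 ≡ 37; 7^16 ≡ 37² = 1369 ≡ 16. Multiply: 7^25 = 7^16 × 7^8 × 7^1 ≡ 16 × 37 × 7 (mod 41): 16 × 37 = 592 ≡ 18; 18 × 7 = 126 ≡ 3. So 7^25 ≡ 3 (mod 41).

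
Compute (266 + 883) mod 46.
45

(266 + 883) = 1149
1149 mod 46 = 45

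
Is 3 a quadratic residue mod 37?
By Euler's criterion: 3^{18} ≡ 1 (mod 37). Since this equals 1, 3 is a QR.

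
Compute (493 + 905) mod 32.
22

(493 + 905) = 1398
1398 mod 32 = 22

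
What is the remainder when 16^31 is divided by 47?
Using repeated squaring. 31 = 16 + 8 + 4 + 2 + 1 (binary 11111). Repeated squaring mod 47: 16^1 ≡ 16; 16^2 ≡ 16² = 256 ≡ 21; 16^4 ≡ 21² = 441 ≡ 18; 16^8 ≡ 18² = 324 ≡ 42; 16^16 ≡ 42² = 1764 ≡ 25. Multiply: 16^31 = 16^16 × 16^8 × 16^4 × 16^2 × 16^1 ≡ 25 × 42 × 18 × 21 × 16 (mod 47): 25 × 42 = 1050 ≡ 16; 16 × 18 = 288 ≡ 6; 6 × 21 = 126 ≡ 32; 32 × 16 = 512 ≡ 42. So 16^31 ≡ 42 (mod 47).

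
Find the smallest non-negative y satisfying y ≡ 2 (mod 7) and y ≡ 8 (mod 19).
M = 7 × 19 = 133. M₁ = 19, y₁ ≡ 3 (mod 7). M₂ = 7, y₂ ≡ 11 (mod 19). y = 2×19×3 + 8×7×11 ≡ 65 (mod 133)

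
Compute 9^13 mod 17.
Using repeated squaring. 13 = 8 + 4 + 1 (binary 1101). Repeated squaring mod 17: 9^1 ≡ 9; 9^2 ≡ 9² = 81 ≡ 13; 9^4 ≡ 13² = 169 ≡ 16; 9^8 ≡ 16² = 256 ≡ 1. Multiply: 9^13 = 9^8 × 9^4 × 9^1 ≡ 1 × 16 × 9 (mod 17): 1 × 16 = 16 ≡ 16; 16 × 9 = 144 ≡ 8. So 9^13 ≡ 8 (mod 17).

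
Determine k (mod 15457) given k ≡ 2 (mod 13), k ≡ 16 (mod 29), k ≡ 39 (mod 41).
5410

Using the Chinese Remainder Theorem:
M = product of moduli = 15457
For equation 1: M_1 = 1189, 1189 ≡ 6 (mod 13), inverse of 1189 mod 13 is 11 (check: 6 × 11 = 66 ≡ 1 (mod 13))
For equation 2: M_2 = 533, 533 ≡ 11 (mod 29), inverse of 533 mod 29 is 8 (check: 11 × 8 = 88 ≡ 1 (mod 29))
For equation 3: M_3 = 377, 377 ≡ 8 (mod 41), inverse of 377 mod 41 is 36 (check: 8 × 36 = 288 ≡ 1 (mod 41))
Combine: k ≡ Σ r_i×M_i×(M_i⁻¹ mod m_i) = 2×1189×11 + 16×533×8 + 39×377×36 = 26158 + 68224 + 529308 = 623690
623690 mod 15457 = 5410
k ≡ 5410 (mod 15457)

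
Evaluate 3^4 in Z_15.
4 = 4 (binary 100). Repeated squaring mod 15: 3^1 ≡ 3; 3^2 ≡ 3² = 9 ≡ 9; 3^4 ≡ 9² = 81 ≡ 6. So 3^4 ≡ 6 (mod 15).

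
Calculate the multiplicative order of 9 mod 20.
Powers of 9 mod 20: 9^1≡9, 9^2≡1. Order = 2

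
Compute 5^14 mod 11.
Using Fermat: 5^{10} ≡ 1 (mod 11). 14 ≡ 4 (mod 10). So 5^{14} ≡ 5^{4} ≡ 9 (mod 11)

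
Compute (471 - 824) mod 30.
7

(471 - 824) = -353
-353 mod 30 = 7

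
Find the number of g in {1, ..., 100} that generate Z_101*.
Number of primitive roots mod 101 = φ(100) = 40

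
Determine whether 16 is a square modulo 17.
By Euler's criterion: 16^{8} ≡ 1 (mod 17). Since this equals 1, 16 is a QR.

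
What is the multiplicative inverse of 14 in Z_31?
14^(-1) ≡ 20 (mod 31). Verification: 14 × 20 = 280 ≡ 1 (mod 31)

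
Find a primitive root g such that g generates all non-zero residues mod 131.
p - 1 = 130 has prime divisors 2, 5, 13. h is a primitive root mod 131 iff h^(130/q) ≢ 1 (mod 131) for each such q.
h = 2: 2^65 ≡ 130, 2^26 ≡ 53, 2^10 ≡ 107 (mod 131); none is 1, so 2 has order 130 and is a primitive root.
The smallest primitive root mod 131 is g = 2.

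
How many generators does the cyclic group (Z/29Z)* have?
12

The number of primitive roots modulo p is φ(p-1) = φ(28)
φ(28) = 12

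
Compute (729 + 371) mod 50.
0

(729 + 371) = 1100
1100 mod 50 = 0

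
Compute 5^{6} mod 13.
12

Using successive squaring:
Binary expansion of 6: 110
Powers of 5 mod 13 (each is the square of the previous):
  5^1 ≡ 5 (mod 13)
  5^2 ≡ 5² = 25 ≡ 12 (mod 13)
  5^4 ≡ 12² = 144 ≡ 1 (mod 13)
6 = 4 + 2, so 5^6 = 5^4 × 5^2 ≡ 1 × 12 (mod 13)
Multiplying step by step:
  1 × 12 = 12 ≡ 12 (mod 13)
Result: 5^6 ≡ 12 (mod 13)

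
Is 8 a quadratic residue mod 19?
By Euler's criterion: 8^{9} ≡ 18 (mod 19). Since this equals -1 (≡ 18), 8 is not a QR.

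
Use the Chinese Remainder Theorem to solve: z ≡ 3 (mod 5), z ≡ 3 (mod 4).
M = 5 × 4 = 20. M₁ = 4, y₁ ≡ 4 (mod 5). M₂ = 5, y₂ ≡ 1 (mod 4). z = 3×4×4 + 3×5×1 ≡ 3 (mod 20)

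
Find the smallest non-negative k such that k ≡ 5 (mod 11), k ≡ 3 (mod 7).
38

Using the Chinese Remainder Theorem:
M = product of moduli = 77
For equation 1: M_1 = 7, 7 ≡ 7 (mod 11), inverse of 7 mod 11 is 8 (check: 7 × 8 = 56 ≡ 1 (mod 11))
For equation 2: M_2 = 11, 11 ≡ 4 (mod 7), inverse of 11 mod 7 is 2 (check: 4 × 2 = 8 ≡ 1 (mod 7))
Combine: k ≡ Σ r_i×M_i×(M_i⁻¹ mod m_i) = 5×7×8 + 3×11×2 = 280 + 66 = 346
346 mod 77 = 38
k ≡ 38 (mod 77)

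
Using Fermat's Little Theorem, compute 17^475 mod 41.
By Fermat: 17^{40} ≡ 1 (mod 41). 475 ≡ 35 (mod 40). So 17^{475} ≡ 17^{35} ≡ 38 (mod 41)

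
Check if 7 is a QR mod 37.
By Euler's criterion: 7^{18} ≡ 1 (mod 37). Since this equals 1, 7 is a QR.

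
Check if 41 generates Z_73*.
p - 1 = 72 has prime divisors 2, 3. Check 41^(72/q) mod 73 for each: 41^(72/2) = 41^36 ≡ 1, 41^(72/3) = 41^24 ≡ 8 (mod 73). Since 41^36 ≡ 1 (mod 73), the order of 41 divides 36 (in fact the order is 18) ≠ 72, so it is not a primitive root.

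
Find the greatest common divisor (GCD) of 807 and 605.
1

Using the Euclidean algorithm:
807 = 1 × 605 + 202
605 = 2 × 202 + 201
202 = 1 × 201 + 1
201 = 201 × 1 + 0

GCD(807, 605) = 1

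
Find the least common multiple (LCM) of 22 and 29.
638

First find GCD(22, 29) using the Euclidean algorithm:
22 = 0 × 29 + 22
29 = 1 × 22 + 7
22 = 3 × 7 + 1
7 = 7 × 1 + 0
GCD(22, 29) = 1

LCM formula: LCM(a, b) = (a × b) / GCD(a, b)
LCM(22, 29) = (22 × 29) / 1
LCM(22, 29) = 638 / 1
LCM(22, 29) = 638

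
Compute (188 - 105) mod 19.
7

(188 - 105) = 83
83 mod 19 = 7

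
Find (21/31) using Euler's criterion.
(21/31) = 21^{15} mod 31 = -1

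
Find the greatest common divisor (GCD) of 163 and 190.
1

Using the Euclidean algorithm:
163 = 0 × 190 + 163
190 = 1 × 163 + 27
163 = 6 × 27 + 1
27 = 27 × 1 + 0

GCD(163, 190) = 1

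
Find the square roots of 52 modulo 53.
The square roots of 52 mod 53 are 23 and 30. Verify: 23² = 529 ≡ 52 (mod 53)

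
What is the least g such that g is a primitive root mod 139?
p - 1 = 138 has prime divisors 2, 3, 23. h is a primitive root mod 139 iff h^(138/q) ≢ 1 (mod 139) for each such q.
h = 2: 2^69 ≡ 138, 2^46 ≡ 96, 2^6 ≡ 64 (mod 139); none is 1, so 2 has order 138 and is a primitive root.
The smallest primitive root mod 139 is g = 2.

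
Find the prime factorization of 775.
5^2 × 31

Divide by primes starting from smallest:
775 ÷ 5 = 155
155 ÷ 5 = 31
31 ÷ 31 = 1

775 = 5^2 × 31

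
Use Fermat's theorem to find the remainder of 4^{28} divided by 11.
9

By Fermat's Little Theorem, a^(p-1) ≡ 1 (mod p) for prime p and gcd(a, p) = 1
Here p = 11, so 4^10 ≡ 1 (mod 11)
We can reduce the exponent: 28 mod 10 = 8
So 4^28 ≡ 4^8 (mod 11)
Computing: 4^8 mod 11 = 9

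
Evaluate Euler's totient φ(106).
52

Prime factorization: 106 = 2 × 53
Using the formula φ(n) = n × Π(1 - 1/p) for each prime factor p:
φ(106) = 106 × (1 - 1/2) × (1 - 1/53)
φ(106) = 52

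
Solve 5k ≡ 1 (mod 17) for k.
7

Using Extended Euclidean Algorithm:
gcd(5, 17) = 1
Bezout coefficients: 5 × 7 + 17 × -2 = 1
So 5 × 7 ≡ 1 (mod 17)
The inverse is 7 mod 17 = 7
Verification: 5 × 7 = 35 = 2 × 17 + 1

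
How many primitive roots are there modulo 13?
4

The number of primitive roots modulo p is φ(p-1) = φ(12)
φ(12) = 4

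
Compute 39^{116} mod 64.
33

Using successive squaring:
Binary expansion of 116: 1110100
Powers of 39 mod 64 (each is the square of the previous):
  39^1 ≡ 39 (mod 64)
  39^2 ≡ 39² = 1521 ≡ 49 (mod 64)
  39^4 ≡ 49² = 2401 ≡ 33 (mod 64)
  39^8 ≡ 33² = 1089 ≡ 1 (mod 64)
  39^16 ≡ 1² = 1 ≡ 1 (mod 64)
  39^32 ≡ 1² = 1 ≡ 1 (mod 64)
  39^64 ≡ 1² = 1 ≡ 1 (mod 64)
116 = 64 + 32 + 16 + 4, so 39^116 = 39^64 × 39^32 × 39^16 × 39^4 ≡ 1 × 1 × 1 × 33 (mod 64)
Multiplying step by step:
  1 × 1 = 1 ≡ 1 (mod 64)
  1 × 1 = 1 ≡ 1 (mod 64)
  1 × 33 = 33 ≡ 33 (mod 64)
Result: 39^116 ≡ 33 (mod 64)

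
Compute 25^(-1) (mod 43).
25^(-1) ≡ 31 (mod 43). Verification: 25 × 31 = 775 ≡ 1 (mod 43)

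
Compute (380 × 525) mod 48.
12

(380 × 525) = 199500
199500 mod 48 = 12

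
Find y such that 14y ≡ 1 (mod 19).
15

Since gcd(14, 19) = 1 divides 1, a solution exists.
Multiply both sides by the inverse of 14 mod 19:
  14^(-1) mod 19 = 15
  x ≡ 15 × 1 ≡ 15 ≡ 15 (mod 19)
Verification: 14 × 15 = 210 = 11 × 19 + 1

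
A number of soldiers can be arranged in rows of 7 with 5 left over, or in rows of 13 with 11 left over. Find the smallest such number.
M = 7 × 13 = 91. M₁ = 13, y₁ ≡ 6 (mod 7). M₂ = 7, y₂ ≡ 2 (mod 13). n = 5×13×6 + 11×7×2 ≡ 89 (mod 91). The smallest positive such number is 89.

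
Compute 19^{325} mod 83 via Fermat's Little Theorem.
47

By Fermat's Little Theorem, a^(p-1) ≡ 1 (mod p) for prime p and gcd(a, p) = 1
Here p = 83, so 19^82 ≡ 1 (mod 83)
We can reduce the exponent: 325 mod 82 = 79
So 19^325 ≡ 19^79 (mod 83)
Computing: 19^79 mod 83 = 47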